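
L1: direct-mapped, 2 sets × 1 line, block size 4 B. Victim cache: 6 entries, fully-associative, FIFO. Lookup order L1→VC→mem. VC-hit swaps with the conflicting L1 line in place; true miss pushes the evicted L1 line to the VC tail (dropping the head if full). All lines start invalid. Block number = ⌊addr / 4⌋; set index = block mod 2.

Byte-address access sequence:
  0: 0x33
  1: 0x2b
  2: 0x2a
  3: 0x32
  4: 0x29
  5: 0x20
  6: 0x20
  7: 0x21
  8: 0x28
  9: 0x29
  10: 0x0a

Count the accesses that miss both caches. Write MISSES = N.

MISSES = 4

0: 0x33 (blk 12, set 0) → MISS  vc=[]
1: 0x2b (blk 10, set 0) → MISS  vc=[12]
2: 0x2a (blk 10, set 0) → L1-HIT  vc=[12]
3: 0x32 (blk 12, set 0) → VC-HIT  vc=[10]
4: 0x29 (blk 10, set 0) → VC-HIT  vc=[12]
5: 0x20 (blk 8, set 0) → MISS  vc=[12, 10]
6: 0x20 (blk 8, set 0) → L1-HIT  vc=[12, 10]
7: 0x21 (blk 8, set 0) → L1-HIT  vc=[12, 10]
8: 0x28 (blk 10, set 0) → VC-HIT  vc=[12, 8]
9: 0x29 (blk 10, set 0) → L1-HIT  vc=[12, 8]
10: 0xa (blk 2, set 0) → MISS  vc=[12, 8, 10]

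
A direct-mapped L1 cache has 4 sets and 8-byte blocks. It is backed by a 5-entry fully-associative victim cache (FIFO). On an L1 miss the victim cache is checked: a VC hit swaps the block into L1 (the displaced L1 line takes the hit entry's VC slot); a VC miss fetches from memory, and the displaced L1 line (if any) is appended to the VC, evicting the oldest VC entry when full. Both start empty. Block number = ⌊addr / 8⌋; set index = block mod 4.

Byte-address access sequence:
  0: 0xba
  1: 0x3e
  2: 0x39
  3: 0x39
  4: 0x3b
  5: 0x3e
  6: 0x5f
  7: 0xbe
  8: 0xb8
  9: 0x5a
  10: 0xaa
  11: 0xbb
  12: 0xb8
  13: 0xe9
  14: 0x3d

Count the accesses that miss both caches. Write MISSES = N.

  [0] addr=0xba blk=23 s=3: MISS | VC []
  [1] addr=0x3e blk=7 s=3: MISS | VC [23]
  [2] addr=0x39 blk=7 s=3: L1-HIT | VC [23]
  [3] addr=0x39 blk=7 s=3: L1-HIT | VC [23]
  [4] addr=0x3b blk=7 s=3: L1-HIT | VC [23]
  [5] addr=0x3e blk=7 s=3: L1-HIT | VC [23]
  [6] addr=0x5f blk=11 s=3: MISS | VC [23, 7]
  [7] addr=0xbe blk=23 s=3: VC-HIT | VC [11, 7]
  [8] addr=0xb8 blk=23 s=3: L1-HIT | VC [11, 7]
  [9] addr=0x5a blk=11 s=3: VC-HIT | VC [23, 7]
  [10] addr=0xaa blk=21 s=1: MISS | VC [23, 7]
  [11] addr=0xbb blk=23 s=3: VC-HIT | VC [11, 7]
  [12] addr=0xb8 blk=23 s=3: L1-HIT | VC [11, 7]
  [13] addr=0xe9 blk=29 s=1: MISS | VC [11, 7, 21]
  [14] addr=0x3d blk=7 s=3: VC-HIT | VC [11, 23, 21]

MISSES = 5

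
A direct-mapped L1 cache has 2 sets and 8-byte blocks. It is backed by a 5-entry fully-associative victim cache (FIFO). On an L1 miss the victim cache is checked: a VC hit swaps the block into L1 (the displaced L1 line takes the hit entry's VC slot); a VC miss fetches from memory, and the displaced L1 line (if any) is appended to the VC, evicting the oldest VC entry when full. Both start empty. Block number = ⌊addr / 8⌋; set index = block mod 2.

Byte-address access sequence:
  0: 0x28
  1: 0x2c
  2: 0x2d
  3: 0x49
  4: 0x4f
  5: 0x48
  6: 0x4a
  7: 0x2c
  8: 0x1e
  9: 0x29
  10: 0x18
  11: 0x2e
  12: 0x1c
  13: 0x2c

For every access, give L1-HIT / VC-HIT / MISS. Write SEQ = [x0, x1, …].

SEQ = [MISS, L1-HIT, L1-HIT, MISS, L1-HIT, L1-HIT, L1-HIT, VC-HIT, MISS, VC-HIT, VC-HIT, VC-HIT, VC-HIT, VC-HIT]

  [0] addr=0x28 blk=5 s=1: MISS | VC []
  [1] addr=0x2c blk=5 s=1: L1-HIT | VC []
  [2] addr=0x2d blk=5 s=1: L1-HIT | VC []
  [3] addr=0x49 blk=9 s=1: MISS | VC [5]
  [4] addr=0x4f blk=9 s=1: L1-HIT | VC [5]
  [5] addr=0x48 blk=9 s=1: L1-HIT | VC [5]
  [6] addr=0x4a blk=9 s=1: L1-HIT | VC [5]
  [7] addr=0x2c blk=5 s=1: VC-HIT | VC [9]
  [8] addr=0x1e blk=3 s=1: MISS | VC [9, 5]
  [9] addr=0x29 blk=5 s=1: VC-HIT | VC [9, 3]
  [10] addr=0x18 blk=3 s=1: VC-HIT | VC [9, 5]
  [11] addr=0x2e blk=5 s=1: VC-HIT | VC [9, 3]
  [12] addr=0x1c blk=3 s=1: VC-HIT | VC [9, 5]
  [13] addr=0x2c blk=5 s=1: VC-HIT | VC [9, 3]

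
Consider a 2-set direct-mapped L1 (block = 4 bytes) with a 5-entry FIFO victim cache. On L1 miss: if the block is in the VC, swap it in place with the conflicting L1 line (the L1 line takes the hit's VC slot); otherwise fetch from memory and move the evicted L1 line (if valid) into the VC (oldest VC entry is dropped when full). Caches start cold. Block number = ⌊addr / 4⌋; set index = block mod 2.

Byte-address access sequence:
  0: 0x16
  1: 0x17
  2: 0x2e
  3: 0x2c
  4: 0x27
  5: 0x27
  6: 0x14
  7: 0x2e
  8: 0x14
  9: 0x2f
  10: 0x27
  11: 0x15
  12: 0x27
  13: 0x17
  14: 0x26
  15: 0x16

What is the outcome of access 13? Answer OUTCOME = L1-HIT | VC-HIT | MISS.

#0 0x16→b5/s1 MISS; vc=[]
#1 0x17→b5/s1 L1-HIT; vc=[]
#2 0x2e→b11/s1 MISS; vc=[5]
#3 0x2c→b11/s1 L1-HIT; vc=[5]
#4 0x27→b9/s1 MISS; vc=[5,11]
#5 0x27→b9/s1 L1-HIT; vc=[5,11]
#6 0x14→b5/s1 VC-HIT; vc=[9,11]
#7 0x2e→b11/s1 VC-HIT; vc=[9,5]
#8 0x14→b5/s1 VC-HIT; vc=[9,11]
#9 0x2f→b11/s1 VC-HIT; vc=[9,5]
#10 0x27→b9/s1 VC-HIT; vc=[11,5]
#11 0x15→b5/s1 VC-HIT; vc=[11,9]
#12 0x27→b9/s1 VC-HIT; vc=[11,5]
#13 0x17→b5/s1 VC-HIT; vc=[11,9]
#14 0x26→b9/s1 VC-HIT; vc=[11,5]
#15 0x16→b5/s1 VC-HIT; vc=[11,9]

OUTCOME = VC-HIT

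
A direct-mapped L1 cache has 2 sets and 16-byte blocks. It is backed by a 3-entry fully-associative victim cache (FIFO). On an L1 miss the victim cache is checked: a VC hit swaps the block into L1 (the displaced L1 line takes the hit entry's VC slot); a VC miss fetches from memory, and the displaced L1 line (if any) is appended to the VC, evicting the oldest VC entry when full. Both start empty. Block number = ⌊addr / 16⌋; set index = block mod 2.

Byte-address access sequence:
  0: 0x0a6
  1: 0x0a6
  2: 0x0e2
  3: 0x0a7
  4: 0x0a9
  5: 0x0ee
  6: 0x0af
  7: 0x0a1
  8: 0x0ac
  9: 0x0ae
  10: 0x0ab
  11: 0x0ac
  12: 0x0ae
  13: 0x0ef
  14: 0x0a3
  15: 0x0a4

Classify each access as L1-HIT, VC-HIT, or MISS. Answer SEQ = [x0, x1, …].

0: 0xa6 (blk 10, set 0) → MISS  vc=[]
1: 0xa6 (blk 10, set 0) → L1-HIT  vc=[]
2: 0xe2 (blk 14, set 0) → MISS  vc=[10]
3: 0xa7 (blk 10, set 0) → VC-HIT  vc=[14]
4: 0xa9 (blk 10, set 0) → L1-HIT  vc=[14]
5: 0xee (blk 14, set 0) → VC-HIT  vc=[10]
6: 0xaf (blk 10, set 0) → VC-HIT  vc=[14]
7: 0xa1 (blk 10, set 0) → L1-HIT  vc=[14]
8: 0xac (blk 10, set 0) → L1-HIT  vc=[14]
9: 0xae (blk 10, set 0) → L1-HIT  vc=[14]
10: 0xab (blk 10, set 0) → L1-HIT  vc=[14]
11: 0xac (blk 10, set 0) → L1-HIT  vc=[14]
12: 0xae (blk 10, set 0) → L1-HIT  vc=[14]
13: 0xef (blk 14, set 0) → VC-HIT  vc=[10]
14: 0xa3 (blk 10, set 0) → VC-HIT  vc=[14]
15: 0xa4 (blk 10, set 0) → L1-HIT  vc=[14]

SEQ = [MISS, L1-HIT, MISS, VC-HIT, L1-HIT, VC-HIT, VC-HIT, L1-HIT, L1-HIT, L1-HIT, L1-HIT, L1-HIT, L1-HIT, VC-HIT, VC-HIT, L1-HIT]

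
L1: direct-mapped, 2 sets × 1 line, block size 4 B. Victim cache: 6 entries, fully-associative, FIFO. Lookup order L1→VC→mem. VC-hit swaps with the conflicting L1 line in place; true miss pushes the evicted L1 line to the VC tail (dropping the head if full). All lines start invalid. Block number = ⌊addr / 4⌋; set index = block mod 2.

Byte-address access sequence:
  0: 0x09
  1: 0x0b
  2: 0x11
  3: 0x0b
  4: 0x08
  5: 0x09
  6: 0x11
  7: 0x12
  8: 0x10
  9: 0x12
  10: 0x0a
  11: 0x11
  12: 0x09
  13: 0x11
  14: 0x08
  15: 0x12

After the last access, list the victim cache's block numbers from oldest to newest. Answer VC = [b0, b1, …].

0: 0x9 (blk 2, set 0) → MISS  vc=[]
1: 0xb (blk 2, set 0) → L1-HIT  vc=[]
2: 0x11 (blk 4, set 0) → MISS  vc=[2]
3: 0xb (blk 2, set 0) → VC-HIT  vc=[4]
4: 0x8 (blk 2, set 0) → L1-HIT  vc=[4]
5: 0x9 (blk 2, set 0) → L1-HIT  vc=[4]
6: 0x11 (blk 4, set 0) → VC-HIT  vc=[2]
7: 0x12 (blk 4, set 0) → L1-HIT  vc=[2]
8: 0x10 (blk 4, set 0) → L1-HIT  vc=[2]
9: 0x12 (blk 4, set 0) → L1-HIT  vc=[2]
10: 0xa (blk 2, set 0) → VC-HIT  vc=[4]
11: 0x11 (blk 4, set 0) → VC-HIT  vc=[2]
12: 0x9 (blk 2, set 0) → VC-HIT  vc=[4]
13: 0x11 (blk 4, set 0) → VC-HIT  vc=[2]
14: 0x8 (blk 2, set 0) → VC-HIT  vc=[4]
15: 0x12 (blk 4, set 0) → VC-HIT  vc=[2]

VC = [2]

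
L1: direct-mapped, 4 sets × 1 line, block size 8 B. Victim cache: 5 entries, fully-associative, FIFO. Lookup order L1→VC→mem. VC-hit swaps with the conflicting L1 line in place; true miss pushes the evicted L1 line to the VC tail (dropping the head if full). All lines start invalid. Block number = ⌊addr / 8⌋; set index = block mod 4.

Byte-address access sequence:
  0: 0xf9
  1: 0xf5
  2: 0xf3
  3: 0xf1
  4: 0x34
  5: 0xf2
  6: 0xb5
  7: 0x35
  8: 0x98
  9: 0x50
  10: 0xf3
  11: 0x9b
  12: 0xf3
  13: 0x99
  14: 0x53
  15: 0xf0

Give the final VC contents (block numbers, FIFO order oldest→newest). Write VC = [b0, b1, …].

VC = [22, 10, 31, 6]

0: 0xf9 (blk 31, set 3) → MISS  vc=[]
1: 0xf5 (blk 30, set 2) → MISS  vc=[]
2: 0xf3 (blk 30, set 2) → L1-HIT  vc=[]
3: 0xf1 (blk 30, set 2) → L1-HIT  vc=[]
4: 0x34 (blk 6, set 2) → MISS  vc=[30]
5: 0xf2 (blk 30, set 2) → VC-HIT  vc=[6]
6: 0xb5 (blk 22, set 2) → MISS  vc=[6, 30]
7: 0x35 (blk 6, set 2) → VC-HIT  vc=[22, 30]
8: 0x98 (blk 19, set 3) → MISS  vc=[22, 30, 31]
9: 0x50 (blk 10, set 2) → MISS  vc=[22, 30, 31, 6]
10: 0xf3 (blk 30, set 2) → VC-HIT  vc=[22, 10, 31, 6]
11: 0x9b (blk 19, set 3) → L1-HIT  vc=[22, 10, 31, 6]
12: 0xf3 (blk 30, set 2) → L1-HIT  vc=[22, 10, 31, 6]
13: 0x99 (blk 19, set 3) → L1-HIT  vc=[22, 10, 31, 6]
14: 0x53 (blk 10, set 2) → VC-HIT  vc=[22, 30, 31, 6]
15: 0xf0 (blk 30, set 2) → VC-HIT  vc=[22, 10, 31, 6]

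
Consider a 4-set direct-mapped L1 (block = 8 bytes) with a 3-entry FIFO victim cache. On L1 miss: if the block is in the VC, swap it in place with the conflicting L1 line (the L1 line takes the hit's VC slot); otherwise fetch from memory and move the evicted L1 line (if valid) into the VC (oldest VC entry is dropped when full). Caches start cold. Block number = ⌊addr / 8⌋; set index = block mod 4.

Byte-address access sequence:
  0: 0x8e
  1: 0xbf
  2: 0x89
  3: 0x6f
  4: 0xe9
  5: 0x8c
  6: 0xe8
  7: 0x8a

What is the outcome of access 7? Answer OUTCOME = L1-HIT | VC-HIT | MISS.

OUTCOME = VC-HIT

#0 0x8e→b17/s1 MISS; vc=[]
#1 0xbf→b23/s3 MISS; vc=[]
#2 0x89→b17/s1 L1-HIT; vc=[]
#3 0x6f→b13/s1 MISS; vc=[17]
#4 0xe9→b29/s1 MISS; vc=[17,13]
#5 0x8c→b17/s1 VC-HIT; vc=[29,13]
#6 0xe8→b29/s1 VC-HIT; vc=[17,13]
#7 0x8a→b17/s1 VC-HIT; vc=[29,13]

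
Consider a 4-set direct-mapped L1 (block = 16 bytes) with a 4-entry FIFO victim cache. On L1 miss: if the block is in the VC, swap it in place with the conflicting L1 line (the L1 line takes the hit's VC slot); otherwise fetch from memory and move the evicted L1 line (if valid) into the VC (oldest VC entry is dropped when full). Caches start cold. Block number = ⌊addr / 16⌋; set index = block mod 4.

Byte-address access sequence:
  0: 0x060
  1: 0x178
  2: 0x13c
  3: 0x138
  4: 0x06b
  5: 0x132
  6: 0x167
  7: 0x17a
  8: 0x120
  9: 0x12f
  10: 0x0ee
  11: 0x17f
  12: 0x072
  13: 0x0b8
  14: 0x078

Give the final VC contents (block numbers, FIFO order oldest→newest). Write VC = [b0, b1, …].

VC = [22, 18, 23, 11]

#0 0x60→b6/s2 MISS; vc=[]
#1 0x178→b23/s3 MISS; vc=[]
#2 0x13c→b19/s3 MISS; vc=[23]
#3 0x138→b19/s3 L1-HIT; vc=[23]
#4 0x6b→b6/s2 L1-HIT; vc=[23]
#5 0x132→b19/s3 L1-HIT; vc=[23]
#6 0x167→b22/s2 MISS; vc=[23,6]
#7 0x17a→b23/s3 VC-HIT; vc=[19,6]
#8 0x120→b18/s2 MISS; vc=[19,6,22]
#9 0x12f→b18/s2 L1-HIT; vc=[19,6,22]
#10 0xee→b14/s2 MISS; vc=[19,6,22,18]
#11 0x17f→b23/s3 L1-HIT; vc=[19,6,22,18]
#12 0x72→b7/s3 MISS; vc=[6,22,18,23]
#13 0xb8→b11/s3 MISS; vc=[22,18,23,7]
#14 0x78→b7/s3 VC-HIT; vc=[22,18,23,11]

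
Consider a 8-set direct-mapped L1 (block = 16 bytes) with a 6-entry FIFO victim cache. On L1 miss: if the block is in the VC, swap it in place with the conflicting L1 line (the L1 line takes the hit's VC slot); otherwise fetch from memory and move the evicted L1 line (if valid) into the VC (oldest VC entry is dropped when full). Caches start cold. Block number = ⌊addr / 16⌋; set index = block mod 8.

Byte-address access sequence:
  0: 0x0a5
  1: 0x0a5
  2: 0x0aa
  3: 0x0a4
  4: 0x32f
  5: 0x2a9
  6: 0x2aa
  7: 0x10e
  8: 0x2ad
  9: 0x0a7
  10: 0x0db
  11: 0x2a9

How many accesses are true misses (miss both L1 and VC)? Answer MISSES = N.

#0 0xa5→b10/s2 MISS; vc=[]
#1 0xa5→b10/s2 L1-HIT; vc=[]
#2 0xaa→b10/s2 L1-HIT; vc=[]
#3 0xa4→b10/s2 L1-HIT; vc=[]
#4 0x32f→b50/s2 MISS; vc=[10]
#5 0x2a9→b42/s2 MISS; vc=[10,50]
#6 0x2aa→b42/s2 L1-HIT; vc=[10,50]
#7 0x10e→b16/s0 MISS; vc=[10,50]
#8 0x2ad→b42/s2 L1-HIT; vc=[10,50]
#9 0xa7→b10/s2 VC-HIT; vc=[42,50]
#10 0xdb→b13/s5 MISS; vc=[42,50]
#11 0x2a9→b42/s2 VC-HIT; vc=[10,50]

MISSES = 5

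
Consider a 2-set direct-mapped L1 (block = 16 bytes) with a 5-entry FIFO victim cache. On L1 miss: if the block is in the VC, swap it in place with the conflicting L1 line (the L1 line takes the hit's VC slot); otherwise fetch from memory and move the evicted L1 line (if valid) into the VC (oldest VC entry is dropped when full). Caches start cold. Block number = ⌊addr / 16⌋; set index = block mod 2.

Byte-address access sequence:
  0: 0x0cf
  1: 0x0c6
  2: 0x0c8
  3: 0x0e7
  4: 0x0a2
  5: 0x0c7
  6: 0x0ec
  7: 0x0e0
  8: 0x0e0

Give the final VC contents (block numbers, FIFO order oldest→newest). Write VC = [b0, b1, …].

VC = [10, 12]

0: 0xcf (blk 12, set 0) → MISS  vc=[]
1: 0xc6 (blk 12, set 0) → L1-HIT  vc=[]
2: 0xc8 (blk 12, set 0) → L1-HIT  vc=[]
3: 0xe7 (blk 14, set 0) → MISS  vc=[12]
4: 0xa2 (blk 10, set 0) → MISS  vc=[12, 14]
5: 0xc7 (blk 12, set 0) → VC-HIT  vc=[10, 14]
6: 0xec (blk 14, set 0) → VC-HIT  vc=[10, 12]
7: 0xe0 (blk 14, set 0) → L1-HIT  vc=[10, 12]
8: 0xe0 (blk 14, set 0) → L1-HIT  vc=[10, 12]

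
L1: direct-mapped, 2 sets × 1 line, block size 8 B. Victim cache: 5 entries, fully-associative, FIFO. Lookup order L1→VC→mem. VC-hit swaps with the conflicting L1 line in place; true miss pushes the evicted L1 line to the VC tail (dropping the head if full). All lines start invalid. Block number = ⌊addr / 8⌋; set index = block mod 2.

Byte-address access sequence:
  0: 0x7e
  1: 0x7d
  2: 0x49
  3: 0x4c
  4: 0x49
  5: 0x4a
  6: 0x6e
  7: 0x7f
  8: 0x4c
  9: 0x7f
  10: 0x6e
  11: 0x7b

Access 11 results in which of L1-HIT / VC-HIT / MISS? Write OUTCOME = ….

OUTCOME = VC-HIT

  [0] addr=0x7e blk=15 s=1: MISS | VC []
  [1] addr=0x7d blk=15 s=1: L1-HIT | VC []
  [2] addr=0x49 blk=9 s=1: MISS | VC [15]
  [3] addr=0x4c blk=9 s=1: L1-HIT | VC [15]
  [4] addr=0x49 blk=9 s=1: L1-HIT | VC [15]
  [5] addr=0x4a blk=9 s=1: L1-HIT | VC [15]
  [6] addr=0x6e blk=13 s=1: MISS | VC [15, 9]
  [7] addr=0x7f blk=15 s=1: VC-HIT | VC [13, 9]
  [8] addr=0x4c blk=9 s=1: VC-HIT | VC [13, 15]
  [9] addr=0x7f blk=15 s=1: VC-HIT | VC [13, 9]
  [10] addr=0x6e blk=13 s=1: VC-HIT | VC [15, 9]
  [11] addr=0x7b blk=15 s=1: VC-HIT | VC [13, 9]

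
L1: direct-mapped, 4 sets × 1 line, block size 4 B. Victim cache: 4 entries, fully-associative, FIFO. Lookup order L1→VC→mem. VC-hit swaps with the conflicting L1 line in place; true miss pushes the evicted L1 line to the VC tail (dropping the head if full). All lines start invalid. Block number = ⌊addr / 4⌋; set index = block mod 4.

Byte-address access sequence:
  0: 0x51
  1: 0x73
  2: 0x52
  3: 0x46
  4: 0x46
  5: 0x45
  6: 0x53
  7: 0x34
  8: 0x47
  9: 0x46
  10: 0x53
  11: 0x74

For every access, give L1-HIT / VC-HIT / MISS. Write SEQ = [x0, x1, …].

SEQ = [MISS, MISS, VC-HIT, MISS, L1-HIT, L1-HIT, L1-HIT, MISS, VC-HIT, L1-HIT, L1-HIT, MISS]

0: 0x51 (blk 20, set 0) → MISS  vc=[]
1: 0x73 (blk 28, set 0) → MISS  vc=[20]
2: 0x52 (blk 20, set 0) → VC-HIT  vc=[28]
3: 0x46 (blk 17, set 1) → MISS  vc=[28]
4: 0x46 (blk 17, set 1) → L1-HIT  vc=[28]
5: 0x45 (blk 17, set 1) → L1-HIT  vc=[28]
6: 0x53 (blk 20, set 0) → L1-HIT  vc=[28]
7: 0x34 (blk 13, set 1) → MISS  vc=[28, 17]
8: 0x47 (blk 17, set 1) → VC-HIT  vc=[28, 13]
9: 0x46 (blk 17, set 1) → L1-HIT  vc=[28, 13]
10: 0x53 (blk 20, set 0) → L1-HIT  vc=[28, 13]
11: 0x74 (blk 29, set 1) → MISS  vc=[28, 13, 17]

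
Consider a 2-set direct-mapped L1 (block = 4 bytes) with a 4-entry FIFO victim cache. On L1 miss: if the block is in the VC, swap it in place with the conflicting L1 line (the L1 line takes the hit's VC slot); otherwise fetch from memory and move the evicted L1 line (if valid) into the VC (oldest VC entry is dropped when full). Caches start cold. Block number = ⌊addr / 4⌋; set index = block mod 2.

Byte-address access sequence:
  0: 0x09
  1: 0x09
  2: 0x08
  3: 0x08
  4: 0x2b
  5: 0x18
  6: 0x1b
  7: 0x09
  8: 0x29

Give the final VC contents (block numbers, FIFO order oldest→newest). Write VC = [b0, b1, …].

VC = [6, 2]

  [0] addr=0x9 blk=2 s=0: MISS | VC []
  [1] addr=0x9 blk=2 s=0: L1-HIT | VC []
  [2] addr=0x8 blk=2 s=0: L1-HIT | VC []
  [3] addr=0x8 blk=2 s=0: L1-HIT | VC []
  [4] addr=0x2b blk=10 s=0: MISS | VC [2]
  [5] addr=0x18 blk=6 s=0: MISS | VC [2, 10]
  [6] addr=0x1b blk=6 s=0: L1-HIT | VC [2, 10]
  [7] addr=0x9 blk=2 s=0: VC-HIT | VC [6, 10]
  [8] addr=0x29 blk=10 s=0: VC-HIT | VC [6, 2]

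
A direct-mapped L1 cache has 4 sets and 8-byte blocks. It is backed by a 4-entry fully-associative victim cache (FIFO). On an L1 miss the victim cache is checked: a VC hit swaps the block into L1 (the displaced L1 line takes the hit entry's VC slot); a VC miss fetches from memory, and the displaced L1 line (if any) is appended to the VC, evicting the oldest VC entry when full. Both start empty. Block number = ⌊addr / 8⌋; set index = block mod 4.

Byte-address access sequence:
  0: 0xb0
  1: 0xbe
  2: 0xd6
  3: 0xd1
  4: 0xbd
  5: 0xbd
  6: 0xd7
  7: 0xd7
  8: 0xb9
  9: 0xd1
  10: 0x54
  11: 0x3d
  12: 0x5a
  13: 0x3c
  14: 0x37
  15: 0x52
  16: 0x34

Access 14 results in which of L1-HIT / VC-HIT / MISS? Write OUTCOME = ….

#0 0xb0→b22/s2 MISS; vc=[]
#1 0xbe→b23/s3 MISS; vc=[]
#2 0xd6→b26/s2 MISS; vc=[22]
#3 0xd1→b26/s2 L1-HIT; vc=[22]
#4 0xbd→b23/s3 L1-HIT; vc=[22]
#5 0xbd→b23/s3 L1-HIT; vc=[22]
#6 0xd7→b26/s2 L1-HIT; vc=[22]
#7 0xd7→b26/s2 L1-HIT; vc=[22]
#8 0xb9→b23/s3 L1-HIT; vc=[22]
#9 0xd1→b26/s2 L1-HIT; vc=[22]
#10 0x54→b10/s2 MISS; vc=[22,26]
#11 0x3d→b7/s3 MISS; vc=[22,26,23]
#12 0x5a→b11/s3 MISS; vc=[22,26,23,7]
#13 0x3c→b7/s3 VC-HIT; vc=[22,26,23,11]
#14 0x37→b6/s2 MISS; vc=[26,23,11,10]
#15 0x52→b10/s2 VC-HIT; vc=[26,23,11,6]
#16 0x34→b6/s2 VC-HIT; vc=[26,23,11,10]

OUTCOME = MISS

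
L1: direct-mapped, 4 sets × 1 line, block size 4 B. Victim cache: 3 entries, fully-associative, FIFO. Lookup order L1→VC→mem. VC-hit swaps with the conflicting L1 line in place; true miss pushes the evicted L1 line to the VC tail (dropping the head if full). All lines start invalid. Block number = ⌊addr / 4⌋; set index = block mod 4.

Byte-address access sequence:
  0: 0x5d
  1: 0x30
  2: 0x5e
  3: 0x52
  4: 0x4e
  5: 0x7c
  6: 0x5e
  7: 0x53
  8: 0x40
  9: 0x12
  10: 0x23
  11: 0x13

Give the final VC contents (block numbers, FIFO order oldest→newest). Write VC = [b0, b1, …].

VC = [20, 16, 8]

0: 0x5d (blk 23, set 3) → MISS  vc=[]
1: 0x30 (blk 12, set 0) → MISS  vc=[]
2: 0x5e (blk 23, set 3) → L1-HIT  vc=[]
3: 0x52 (blk 20, set 0) → MISS  vc=[12]
4: 0x4e (blk 19, set 3) → MISS  vc=[12, 23]
5: 0x7c (blk 31, set 3) → MISS  vc=[12, 23, 19]
6: 0x5e (blk 23, set 3) → VC-HIT  vc=[12, 31, 19]
7: 0x53 (blk 20, set 0) → L1-HIT  vc=[12, 31, 19]
8: 0x40 (blk 16, set 0) → MISS  vc=[31, 19, 20]
9: 0x12 (blk 4, set 0) → MISS  vc=[19, 20, 16]
10: 0x23 (blk 8, set 0) → MISS  vc=[20, 16, 4]
11: 0x13 (blk 4, set 0) → VC-HIT  vc=[20, 16, 8]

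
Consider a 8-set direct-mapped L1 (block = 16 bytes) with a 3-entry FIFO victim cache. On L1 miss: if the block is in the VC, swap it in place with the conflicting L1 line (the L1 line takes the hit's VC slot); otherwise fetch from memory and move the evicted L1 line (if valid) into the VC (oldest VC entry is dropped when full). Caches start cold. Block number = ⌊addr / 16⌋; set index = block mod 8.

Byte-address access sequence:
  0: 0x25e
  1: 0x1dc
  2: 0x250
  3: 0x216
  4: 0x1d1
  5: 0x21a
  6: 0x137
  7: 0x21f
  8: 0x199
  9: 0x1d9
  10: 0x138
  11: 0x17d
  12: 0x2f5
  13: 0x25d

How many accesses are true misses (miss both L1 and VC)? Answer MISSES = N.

MISSES = 7

#0 0x25e→b37/s5 MISS; vc=[]
#1 0x1dc→b29/s5 MISS; vc=[37]
#2 0x250→b37/s5 VC-HIT; vc=[29]
#3 0x216→b33/s1 MISS; vc=[29]
#4 0x1d1→b29/s5 VC-HIT; vc=[37]
#5 0x21a→b33/s1 L1-HIT; vc=[37]
#6 0x137→b19/s3 MISS; vc=[37]
#7 0x21f→b33/s1 L1-HIT; vc=[37]
#8 0x199→b25/s1 MISS; vc=[37,33]
#9 0x1d9→b29/s5 L1-HIT; vc=[37,33]
#10 0x138→b19/s3 L1-HIT; vc=[37,33]
#11 0x17d→b23/s7 MISS; vc=[37,33]
#12 0x2f5→b47/s7 MISS; vc=[37,33,23]
#13 0x25d→b37/s5 VC-HIT; vc=[29,33,23]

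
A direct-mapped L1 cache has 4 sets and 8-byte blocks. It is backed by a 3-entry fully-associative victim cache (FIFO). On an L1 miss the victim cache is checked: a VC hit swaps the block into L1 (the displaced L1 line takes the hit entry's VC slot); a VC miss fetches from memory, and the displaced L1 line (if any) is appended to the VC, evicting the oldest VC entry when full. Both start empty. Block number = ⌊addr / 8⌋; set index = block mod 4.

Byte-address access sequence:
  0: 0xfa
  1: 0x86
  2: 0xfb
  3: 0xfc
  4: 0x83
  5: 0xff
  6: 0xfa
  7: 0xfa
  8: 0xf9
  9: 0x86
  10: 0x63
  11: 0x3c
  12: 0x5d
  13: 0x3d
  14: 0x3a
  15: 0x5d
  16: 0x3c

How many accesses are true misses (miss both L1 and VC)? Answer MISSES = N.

MISSES = 5

  [0] addr=0xfa blk=31 s=3: MISS | VC []
  [1] addr=0x86 blk=16 s=0: MISS | VC []
  [2] addr=0xfb blk=31 s=3: L1-HIT | VC []
  [3] addr=0xfc blk=31 s=3: L1-HIT | VC []
  [4] addr=0x83 blk=16 s=0: L1-HIT | VC []
  [5] addr=0xff blk=31 s=3: L1-HIT | VC []
  [6] addr=0xfa blk=31 s=3: L1-HIT | VC []
  [7] addr=0xfa blk=31 s=3: L1-HIT | VC []
  [8] addr=0xf9 blk=31 s=3: L1-HIT | VC []
  [9] addr=0x86 blk=16 s=0: L1-HIT | VC []
  [10] addr=0x63 blk=12 s=0: MISS | VC [16]
  [11] addr=0x3c blk=7 s=3: MISS | VC [16, 31]
  [12] addr=0x5d blk=11 s=3: MISS | VC [16, 31, 7]
  [13] addr=0x3d blk=7 s=3: VC-HIT | VC [16, 31, 11]
  [14] addr=0x3a blk=7 s=3: L1-HIT | VC [16, 31, 11]
  [15] addr=0x5d blk=11 s=3: VC-HIT | VC [16, 31, 7]
  [16] addr=0x3c blk=7 s=3: VC-HIT | VC [16, 31, 11]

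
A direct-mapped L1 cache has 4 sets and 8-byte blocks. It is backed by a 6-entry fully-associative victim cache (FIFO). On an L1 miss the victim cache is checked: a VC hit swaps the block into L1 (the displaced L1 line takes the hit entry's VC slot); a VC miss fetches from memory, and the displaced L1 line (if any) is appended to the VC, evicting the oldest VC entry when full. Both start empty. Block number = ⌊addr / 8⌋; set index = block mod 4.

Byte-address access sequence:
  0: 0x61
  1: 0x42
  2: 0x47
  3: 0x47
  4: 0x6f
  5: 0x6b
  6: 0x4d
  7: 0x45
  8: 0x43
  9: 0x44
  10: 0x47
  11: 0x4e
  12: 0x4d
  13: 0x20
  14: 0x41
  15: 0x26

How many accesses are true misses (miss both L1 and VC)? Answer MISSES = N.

MISSES = 5

#0 0x61→b12/s0 MISS; vc=[]
#1 0x42→b8/s0 MISS; vc=[12]
#2 0x47→b8/s0 L1-HIT; vc=[12]
#3 0x47→b8/s0 L1-HIT; vc=[12]
#4 0x6f→b13/s1 MISS; vc=[12]
#5 0x6b→b13/s1 L1-HIT; vc=[12]
#6 0x4d→b9/s1 MISS; vc=[12,13]
#7 0x45→b8/s0 L1-HIT; vc=[12,13]
#8 0x43→b8/s0 L1-HIT; vc=[12,13]
#9 0x44→b8/s0 L1-HIT; vc=[12,13]
#10 0x47→b8/s0 L1-HIT; vc=[12,13]
#11 0x4e→b9/s1 L1-HIT; vc=[12,13]
#12 0x4d→b9/s1 L1-HIT; vc=[12,13]
#13 0x20→b4/s0 MISS; vc=[12,13,8]
#14 0x41→b8/s0 VC-HIT; vc=[12,13,4]
#15 0x26→b4/s0 VC-HIT; vc=[12,13,8]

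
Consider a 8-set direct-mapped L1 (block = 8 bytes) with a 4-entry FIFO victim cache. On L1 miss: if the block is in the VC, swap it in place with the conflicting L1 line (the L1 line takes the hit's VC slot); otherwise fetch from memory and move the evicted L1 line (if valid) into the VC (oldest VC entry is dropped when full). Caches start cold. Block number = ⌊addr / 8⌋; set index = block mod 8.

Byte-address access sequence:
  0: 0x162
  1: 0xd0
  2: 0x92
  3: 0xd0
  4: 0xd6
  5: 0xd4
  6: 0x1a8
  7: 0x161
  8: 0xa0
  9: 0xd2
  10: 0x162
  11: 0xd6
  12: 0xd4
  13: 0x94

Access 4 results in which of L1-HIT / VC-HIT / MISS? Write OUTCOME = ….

#0 0x162→b44/s4 MISS; vc=[]
#1 0xd0→b26/s2 MISS; vc=[]
#2 0x92→b18/s2 MISS; vc=[26]
#3 0xd0→b26/s2 VC-HIT; vc=[18]
#4 0xd6→b26/s2 L1-HIT; vc=[18]
#5 0xd4→b26/s2 L1-HIT; vc=[18]
#6 0x1a8→b53/s5 MISS; vc=[18]
#7 0x161→b44/s4 L1-HIT; vc=[18]
#8 0xa0→b20/s4 MISS; vc=[18,44]
#9 0xd2→b26/s2 L1-HIT; vc=[18,44]
#10 0x162→b44/s4 VC-HIT; vc=[18,20]
#11 0xd6→b26/s2 L1-HIT; vc=[18,20]
#12 0xd4→b26/s2 L1-HIT; vc=[18,20]
#13 0x94→b18/s2 VC-HIT; vc=[26,20]

OUTCOME = L1-HIT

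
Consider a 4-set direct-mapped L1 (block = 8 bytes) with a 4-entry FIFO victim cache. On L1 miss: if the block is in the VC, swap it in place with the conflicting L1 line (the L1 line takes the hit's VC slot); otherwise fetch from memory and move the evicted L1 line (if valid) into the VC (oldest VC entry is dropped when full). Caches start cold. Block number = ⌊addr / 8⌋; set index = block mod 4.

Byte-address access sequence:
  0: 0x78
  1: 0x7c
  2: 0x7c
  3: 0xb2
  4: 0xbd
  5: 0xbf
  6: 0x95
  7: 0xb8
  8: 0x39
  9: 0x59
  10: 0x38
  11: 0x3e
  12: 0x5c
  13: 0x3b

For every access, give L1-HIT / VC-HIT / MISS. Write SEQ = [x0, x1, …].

  [0] addr=0x78 blk=15 s=3: MISS | VC []
  [1] addr=0x7c blk=15 s=3: L1-HIT | VC []
  [2] addr=0x7c blk=15 s=3: L1-HIT | VC []
  [3] addr=0xb2 blk=22 s=2: MISS | VC []
  [4] addr=0xbd blk=23 s=3: MISS | VC [15]
  [5] addr=0xbf blk=23 s=3: L1-HIT | VC [15]
  [6] addr=0x95 blk=18 s=2: MISS | VC [15, 22]
  [7] addr=0xb8 blk=23 s=3: L1-HIT | VC [15, 22]
  [8] addr=0x39 blk=7 s=3: MISS | VC [15, 22, 23]
  [9] addr=0x59 blk=11 s=3: MISS | VC [15, 22, 23, 7]
  [10] addr=0x38 blk=7 s=3: VC-HIT | VC [15, 22, 23, 11]
  [11] addr=0x3e blk=7 s=3: L1-HIT | VC [15, 22, 23, 11]
  [12] addr=0x5c blk=11 s=3: VC-HIT | VC [15, 22, 23, 7]
  [13] addr=0x3b blk=7 s=3: VC-HIT | VC [15, 22, 23, 11]

SEQ = [MISS, L1-HIT, L1-HIT, MISS, MISS, L1-HIT, MISS, L1-HIT, MISS, MISS, VC-HIT, L1-HIT, VC-HIT, VC-HIT]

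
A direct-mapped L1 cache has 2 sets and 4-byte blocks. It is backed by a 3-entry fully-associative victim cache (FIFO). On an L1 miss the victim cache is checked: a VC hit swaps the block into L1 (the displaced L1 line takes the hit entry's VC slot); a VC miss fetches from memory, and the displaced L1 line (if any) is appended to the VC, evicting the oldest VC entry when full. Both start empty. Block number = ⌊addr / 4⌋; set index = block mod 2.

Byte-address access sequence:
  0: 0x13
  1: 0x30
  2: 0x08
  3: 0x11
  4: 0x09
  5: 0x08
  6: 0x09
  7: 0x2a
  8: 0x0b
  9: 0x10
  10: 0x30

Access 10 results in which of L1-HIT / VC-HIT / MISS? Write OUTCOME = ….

OUTCOME = VC-HIT

#0 0x13→b4/s0 MISS; vc=[]
#1 0x30→b12/s0 MISS; vc=[4]
#2 0x8→b2/s0 MISS; vc=[4,12]
#3 0x11→b4/s0 VC-HIT; vc=[2,12]
#4 0x9→b2/s0 VC-HIT; vc=[4,12]
#5 0x8→b2/s0 L1-HIT; vc=[4,12]
#6 0x9→b2/s0 L1-HIT; vc=[4,12]
#7 0x2a→b10/s0 MISS; vc=[4,12,2]
#8 0xb→b2/s0 VC-HIT; vc=[4,12,10]
#9 0x10→b4/s0 VC-HIT; vc=[2,12,10]
#10 0x30→b12/s0 VC-HIT; vc=[2,4,10]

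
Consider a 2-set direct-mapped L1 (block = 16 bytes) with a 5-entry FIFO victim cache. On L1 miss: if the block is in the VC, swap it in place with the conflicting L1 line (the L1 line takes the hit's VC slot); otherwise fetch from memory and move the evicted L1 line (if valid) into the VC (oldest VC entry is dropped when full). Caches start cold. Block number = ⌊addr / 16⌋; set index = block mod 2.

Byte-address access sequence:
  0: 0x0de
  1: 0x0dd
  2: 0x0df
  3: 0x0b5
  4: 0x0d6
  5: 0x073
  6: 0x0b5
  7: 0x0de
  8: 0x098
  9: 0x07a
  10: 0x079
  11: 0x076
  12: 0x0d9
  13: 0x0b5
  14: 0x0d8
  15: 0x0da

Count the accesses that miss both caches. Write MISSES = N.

MISSES = 4

#0 0xde→b13/s1 MISS; vc=[]
#1 0xdd→b13/s1 L1-HIT; vc=[]
#2 0xdf→b13/s1 L1-HIT; vc=[]
#3 0xb5→b11/s1 MISS; vc=[13]
#4 0xd6→b13/s1 VC-HIT; vc=[11]
#5 0x73→b7/s1 MISS; vc=[11,13]
#6 0xb5→b11/s1 VC-HIT; vc=[7,13]
#7 0xde→b13/s1 VC-HIT; vc=[7,11]
#8 0x98→b9/s1 MISS; vc=[7,11,13]
#9 0x7a→b7/s1 VC-HIT; vc=[9,11,13]
#10 0x79→b7/s1 L1-HIT; vc=[9,11,13]
#11 0x76→b7/s1 L1-HIT; vc=[9,11,13]
#12 0xd9→b13/s1 VC-HIT; vc=[9,11,7]
#13 0xb5→b11/s1 VC-HIT; vc=[9,13,7]
#14 0xd8→b13/s1 VC-HIT; vc=[9,11,7]
#15 0xda→b13/s1 L1-HIT; vc=[9,11,7]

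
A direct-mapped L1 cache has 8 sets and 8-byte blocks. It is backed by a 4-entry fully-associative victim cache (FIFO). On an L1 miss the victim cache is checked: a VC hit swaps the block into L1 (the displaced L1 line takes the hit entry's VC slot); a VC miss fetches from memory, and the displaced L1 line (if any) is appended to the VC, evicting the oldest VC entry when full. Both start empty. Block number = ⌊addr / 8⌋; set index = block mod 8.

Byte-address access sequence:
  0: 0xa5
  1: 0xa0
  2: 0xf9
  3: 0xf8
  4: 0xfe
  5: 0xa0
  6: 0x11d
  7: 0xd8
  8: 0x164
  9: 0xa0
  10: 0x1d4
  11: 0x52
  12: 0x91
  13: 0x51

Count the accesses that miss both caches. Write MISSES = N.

MISSES = 8

  [0] addr=0xa5 blk=20 s=4: MISS | VC []
  [1] addr=0xa0 blk=20 s=4: L1-HIT | VC []
  [2] addr=0xf9 blk=31 s=7: MISS | VC []
  [3] addr=0xf8 blk=31 s=7: L1-HIT | VC []
  [4] addr=0xfe blk=31 s=7: L1-HIT | VC []
  [5] addr=0xa0 blk=20 s=4: L1-HIT | VC []
  [6] addr=0x11d blk=35 s=3: MISS | VC []
  [7] addr=0xd8 blk=27 s=3: MISS | VC [35]
  [8] addr=0x164 blk=44 s=4: MISS | VC [35, 20]
  [9] addr=0xa0 blk=20 s=4: VC-HIT | VC [35, 44]
  [10] addr=0x1d4 blk=58 s=2: MISS | VC [35, 44]
  [11] addr=0x52 blk=10 s=2: MISS | VC [35, 44, 58]
  [12] addr=0x91 blk=18 s=2: MISS | VC [35, 44, 58, 10]
  [13] addr=0x51 blk=10 s=2: VC-HIT | VC [35, 44, 58, 18]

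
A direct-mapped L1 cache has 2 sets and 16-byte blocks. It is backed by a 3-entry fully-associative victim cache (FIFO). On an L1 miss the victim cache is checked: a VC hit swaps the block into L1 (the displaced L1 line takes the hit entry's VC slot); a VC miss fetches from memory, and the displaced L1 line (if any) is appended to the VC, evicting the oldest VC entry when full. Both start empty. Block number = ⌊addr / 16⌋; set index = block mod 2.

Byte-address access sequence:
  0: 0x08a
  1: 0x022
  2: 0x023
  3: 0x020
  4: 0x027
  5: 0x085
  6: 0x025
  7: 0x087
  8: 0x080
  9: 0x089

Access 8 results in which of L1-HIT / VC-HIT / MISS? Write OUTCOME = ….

  [0] addr=0x8a blk=8 s=0: MISS | VC []
  [1] addr=0x22 blk=2 s=0: MISS | VC [8]
  [2] addr=0x23 blk=2 s=0: L1-HIT | VC [8]
  [3] addr=0x20 blk=2 s=0: L1-HIT | VC [8]
  [4] addr=0x27 blk=2 s=0: L1-HIT | VC [8]
  [5] addr=0x85 blk=8 s=0: VC-HIT | VC [2]
  [6] addr=0x25 blk=2 s=0: VC-HIT | VC [8]
  [7] addr=0x87 blk=8 s=0: VC-HIT | VC [2]
  [8] addr=0x80 blk=8 s=0: L1-HIT | VC [2]
  [9] addr=0x89 blk=8 s=0: L1-HIT | VC [2]

OUTCOME = L1-HIT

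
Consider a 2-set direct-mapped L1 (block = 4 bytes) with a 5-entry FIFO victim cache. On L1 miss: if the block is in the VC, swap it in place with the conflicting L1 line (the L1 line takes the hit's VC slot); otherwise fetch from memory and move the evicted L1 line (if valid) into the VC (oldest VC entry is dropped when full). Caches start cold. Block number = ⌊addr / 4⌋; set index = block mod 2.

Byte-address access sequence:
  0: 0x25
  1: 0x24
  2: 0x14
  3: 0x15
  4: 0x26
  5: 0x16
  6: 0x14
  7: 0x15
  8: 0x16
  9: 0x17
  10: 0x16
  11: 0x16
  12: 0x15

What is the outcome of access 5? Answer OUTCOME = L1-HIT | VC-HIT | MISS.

OUTCOME = VC-HIT

  [0] addr=0x25 blk=9 s=1: MISS | VC []
  [1] addr=0x24 blk=9 s=1: L1-HIT | VC []
  [2] addr=0x14 blk=5 s=1: MISS | VC [9]
  [3] addr=0x15 blk=5 s=1: L1-HIT | VC [9]
  [4] addr=0x26 blk=9 s=1: VC-HIT | VC [5]
  [5] addr=0x16 blk=5 s=1: VC-HIT | VC [9]
  [6] addr=0x14 blk=5 s=1: L1-HIT | VC [9]
  [7] addr=0x15 blk=5 s=1: L1-HIT | VC [9]
  [8] addr=0x16 blk=5 s=1: L1-HIT | VC [9]
  [9] addr=0x17 blk=5 s=1: L1-HIT | VC [9]
  [10] addr=0x16 blk=5 s=1: L1-HIT | VC [9]
  [11] addr=0x16 blk=5 s=1: L1-HIT | VC [9]
  [12] addr=0x15 blk=5 s=1: L1-HIT | VC [9]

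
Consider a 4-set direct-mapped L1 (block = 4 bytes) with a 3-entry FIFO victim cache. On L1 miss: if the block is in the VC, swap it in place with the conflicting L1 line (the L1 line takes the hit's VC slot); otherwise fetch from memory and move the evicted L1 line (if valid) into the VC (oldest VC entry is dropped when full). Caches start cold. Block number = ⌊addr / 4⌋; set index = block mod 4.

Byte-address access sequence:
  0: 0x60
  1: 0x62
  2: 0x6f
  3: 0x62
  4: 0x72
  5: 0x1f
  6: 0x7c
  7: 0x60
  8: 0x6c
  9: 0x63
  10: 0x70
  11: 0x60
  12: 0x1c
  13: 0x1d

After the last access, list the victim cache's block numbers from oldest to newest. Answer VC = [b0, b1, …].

  [0] addr=0x60 blk=24 s=0: MISS | VC []
  [1] addr=0x62 blk=24 s=0: L1-HIT | VC []
  [2] addr=0x6f blk=27 s=3: MISS | VC []
  [3] addr=0x62 blk=24 s=0: L1-HIT | VC []
  [4] addr=0x72 blk=28 s=0: MISS | VC [24]
  [5] addr=0x1f blk=7 s=3: MISS | VC [24, 27]
  [6] addr=0x7c blk=31 s=3: MISS | VC [24, 27, 7]
  [7] addr=0x60 blk=24 s=0: VC-HIT | VC [28, 27, 7]
  [8] addr=0x6c blk=27 s=3: VC-HIT | VC [28, 31, 7]
  [9] addr=0x63 blk=24 s=0: L1-HIT | VC [28, 31, 7]
  [10] addr=0x70 blk=28 s=0: VC-HIT | VC [24, 31, 7]
  [11] addr=0x60 blk=24 s=0: VC-HIT | VC [28, 31, 7]
  [12] addr=0x1c blk=7 s=3: VC-HIT | VC [28, 31, 27]
  [13] addr=0x1d blk=7 s=3: L1-HIT | VC [28, 31, 27]

VC = [28, 31, 27]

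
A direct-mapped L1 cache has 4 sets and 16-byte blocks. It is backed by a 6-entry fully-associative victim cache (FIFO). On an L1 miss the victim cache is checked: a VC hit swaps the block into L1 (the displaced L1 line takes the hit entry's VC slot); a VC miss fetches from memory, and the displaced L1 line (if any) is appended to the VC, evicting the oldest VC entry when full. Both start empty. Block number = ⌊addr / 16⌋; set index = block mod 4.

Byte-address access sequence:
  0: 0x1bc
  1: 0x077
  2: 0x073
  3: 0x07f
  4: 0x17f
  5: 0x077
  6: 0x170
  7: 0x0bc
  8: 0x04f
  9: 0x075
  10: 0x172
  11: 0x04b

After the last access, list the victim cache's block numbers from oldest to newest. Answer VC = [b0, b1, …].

VC = [27, 11, 7]

  [0] addr=0x1bc blk=27 s=3: MISS | VC []
  [1] addr=0x77 blk=7 s=3: MISS | VC [27]
  [2] addr=0x73 blk=7 s=3: L1-HIT | VC [27]
  [3] addr=0x7f blk=7 s=3: L1-HIT | VC [27]
  [4] addr=0x17f blk=23 s=3: MISS | VC [27, 7]
  [5] addr=0x77 blk=7 s=3: VC-HIT | VC [27, 23]
  [6] addr=0x170 blk=23 s=3: VC-HIT | VC [27, 7]
  [7] addr=0xbc blk=11 s=3: MISS | VC [27, 7, 23]
  [8] addr=0x4f blk=4 s=0: MISS | VC [27, 7, 23]
  [9] addr=0x75 blk=7 s=3: VC-HIT | VC [27, 11, 23]
  [10] addr=0x172 blk=23 s=3: VC-HIT | VC [27, 11, 7]
  [11] addr=0x4b blk=4 s=0: L1-HIT | VC [27, 11, 7]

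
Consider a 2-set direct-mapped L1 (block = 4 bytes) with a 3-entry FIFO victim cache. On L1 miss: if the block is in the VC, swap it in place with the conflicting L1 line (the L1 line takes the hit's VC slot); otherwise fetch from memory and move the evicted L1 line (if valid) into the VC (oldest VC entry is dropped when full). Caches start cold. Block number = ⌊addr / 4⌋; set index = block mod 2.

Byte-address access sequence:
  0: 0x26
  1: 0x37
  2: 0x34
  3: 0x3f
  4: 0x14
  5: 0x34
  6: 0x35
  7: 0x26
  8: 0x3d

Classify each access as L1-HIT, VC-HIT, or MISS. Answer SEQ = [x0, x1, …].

SEQ = [MISS, MISS, L1-HIT, MISS, MISS, VC-HIT, L1-HIT, VC-HIT, VC-HIT]

#0 0x26→b9/s1 MISS; vc=[]
#1 0x37→b13/s1 MISS; vc=[9]
#2 0x34→b13/s1 L1-HIT; vc=[9]
#3 0x3f→b15/s1 MISS; vc=[9,13]
#4 0x14→b5/s1 MISS; vc=[9,13,15]
#5 0x34→b13/s1 VC-HIT; vc=[9,5,15]
#6 0x35→b13/s1 L1-HIT; vc=[9,5,15]
#7 0x26→b9/s1 VC-HIT; vc=[13,5,15]
#8 0x3d→b15/s1 VC-HIT; vc=[13,5,9]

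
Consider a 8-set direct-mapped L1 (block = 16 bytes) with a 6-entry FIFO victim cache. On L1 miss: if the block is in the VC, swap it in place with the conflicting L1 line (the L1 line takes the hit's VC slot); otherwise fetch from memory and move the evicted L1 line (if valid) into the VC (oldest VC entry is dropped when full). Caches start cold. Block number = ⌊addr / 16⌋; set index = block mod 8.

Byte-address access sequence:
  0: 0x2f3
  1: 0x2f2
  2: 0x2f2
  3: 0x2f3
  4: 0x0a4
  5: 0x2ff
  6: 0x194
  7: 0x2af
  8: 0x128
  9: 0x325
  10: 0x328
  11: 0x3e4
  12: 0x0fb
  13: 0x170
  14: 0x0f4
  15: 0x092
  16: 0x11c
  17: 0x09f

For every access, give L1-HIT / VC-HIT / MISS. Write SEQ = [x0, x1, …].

SEQ = [MISS, L1-HIT, L1-HIT, L1-HIT, MISS, L1-HIT, MISS, MISS, MISS, MISS, L1-HIT, MISS, MISS, MISS, VC-HIT, MISS, MISS, VC-HIT]

#0 0x2f3→b47/s7 MISS; vc=[]
#1 0x2f2→b47/s7 L1-HIT; vc=[]
#2 0x2f2→b47/s7 L1-HIT; vc=[]
#3 0x2f3→b47/s7 L1-HIT; vc=[]
#4 0xa4→b10/s2 MISS; vc=[]
#5 0x2ff→b47/s7 L1-HIT; vc=[]
#6 0x194→b25/s1 MISS; vc=[]
#7 0x2af→b42/s2 MISS; vc=[10]
#8 0x128→b18/s2 MISS; vc=[10,42]
#9 0x325→b50/s2 MISS; vc=[10,42,18]
#10 0x328→b50/s2 L1-HIT; vc=[10,42,18]
#11 0x3e4→b62/s6 MISS; vc=[10,42,18]
#12 0xfb→b15/s7 MISS; vc=[10,42,18,47]
#13 0x170→b23/s7 MISS; vc=[10,42,18,47,15]
#14 0xf4→b15/s7 VC-HIT; vc=[10,42,18,47,23]
#15 0x92→b9/s1 MISS; vc=[10,42,18,47,23,25]
#16 0x11c→b17/s1 MISS; vc=[42,18,47,23,25,9]
#17 0x9f→b9/s1 VC-HIT; vc=[42,18,47,23,25,17]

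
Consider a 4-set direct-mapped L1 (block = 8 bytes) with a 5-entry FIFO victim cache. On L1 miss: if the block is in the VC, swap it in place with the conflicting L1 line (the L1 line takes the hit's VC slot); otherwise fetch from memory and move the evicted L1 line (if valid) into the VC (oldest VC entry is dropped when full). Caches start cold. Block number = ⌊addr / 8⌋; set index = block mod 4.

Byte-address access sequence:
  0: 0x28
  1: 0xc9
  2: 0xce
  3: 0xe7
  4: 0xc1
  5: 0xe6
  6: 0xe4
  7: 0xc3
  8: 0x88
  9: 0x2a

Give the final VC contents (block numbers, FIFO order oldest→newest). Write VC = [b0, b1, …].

#0 0x28→b5/s1 MISS; vc=[]
#1 0xc9→b25/s1 MISS; vc=[5]
#2 0xce→b25/s1 L1-HIT; vc=[5]
#3 0xe7→b28/s0 MISS; vc=[5]
#4 0xc1→b24/s0 MISS; vc=[5,28]
#5 0xe6→b28/s0 VC-HIT; vc=[5,24]
#6 0xe4→b28/s0 L1-HIT; vc=[5,24]
#7 0xc3→b24/s0 VC-HIT; vc=[5,28]
#8 0x88→b17/s1 MISS; vc=[5,28,25]
#9 0x2a→b5/s1 VC-HIT; vc=[17,28,25]

VC = [17, 28, 25]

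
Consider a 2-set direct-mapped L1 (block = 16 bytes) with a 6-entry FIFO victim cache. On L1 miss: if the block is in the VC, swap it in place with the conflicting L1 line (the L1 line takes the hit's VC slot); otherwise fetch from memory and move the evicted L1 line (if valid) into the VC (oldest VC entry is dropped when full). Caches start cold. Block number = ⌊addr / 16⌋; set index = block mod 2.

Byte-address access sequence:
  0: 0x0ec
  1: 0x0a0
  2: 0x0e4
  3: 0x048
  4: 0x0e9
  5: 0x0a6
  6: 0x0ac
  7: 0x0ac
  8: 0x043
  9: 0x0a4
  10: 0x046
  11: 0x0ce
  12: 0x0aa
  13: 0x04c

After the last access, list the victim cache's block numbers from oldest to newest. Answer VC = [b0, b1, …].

VC = [14, 12, 10]

0: 0xec (blk 14, set 0) → MISS  vc=[]
1: 0xa0 (blk 10, set 0) → MISS  vc=[14]
2: 0xe4 (blk 14, set 0) → VC-HIT  vc=[10]
3: 0x48 (blk 4, set 0) → MISS  vc=[10, 14]
4: 0xe9 (blk 14, set 0) → VC-HIT  vc=[10, 4]
5: 0xa6 (blk 10, set 0) → VC-HIT  vc=[14, 4]
6: 0xac (blk 10, set 0) → L1-HIT  vc=[14, 4]
7: 0xac (blk 10, set 0) → L1-HIT  vc=[14, 4]
8: 0x43 (blk 4, set 0) → VC-HIT  vc=[14, 10]
9: 0xa4 (blk 10, set 0) → VC-HIT  vc=[14, 4]
10: 0x46 (blk 4, set 0) → VC-HIT  vc=[14, 10]
11: 0xce (blk 12, set 0) → MISS  vc=[14, 10, 4]
12: 0xaa (blk 10, set 0) → VC-HIT  vc=[14, 12, 4]
13: 0x4c (blk 4, set 0) → VC-HIT  vc=[14, 12, 10]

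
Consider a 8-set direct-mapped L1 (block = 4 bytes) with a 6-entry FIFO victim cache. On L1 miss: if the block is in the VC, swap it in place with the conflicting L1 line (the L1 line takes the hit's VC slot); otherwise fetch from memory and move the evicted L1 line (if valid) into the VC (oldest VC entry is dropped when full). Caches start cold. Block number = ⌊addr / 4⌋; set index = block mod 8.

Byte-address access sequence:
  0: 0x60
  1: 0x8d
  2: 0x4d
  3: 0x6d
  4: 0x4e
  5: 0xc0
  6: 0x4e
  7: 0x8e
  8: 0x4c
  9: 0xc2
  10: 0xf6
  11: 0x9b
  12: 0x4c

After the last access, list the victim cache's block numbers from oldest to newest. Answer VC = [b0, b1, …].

#0 0x60→b24/s0 MISS; vc=[]
#1 0x8d→b35/s3 MISS; vc=[]
#2 0x4d→b19/s3 MISS; vc=[35]
#3 0x6d→b27/s3 MISS; vc=[35,19]
#4 0x4e→b19/s3 VC-HIT; vc=[35,27]
#5 0xc0→b48/s0 MISS; vc=[35,27,24]
#6 0x4e→b19/s3 L1-HIT; vc=[35,27,24]
#7 0x8e→b35/s3 VC-HIT; vc=[19,27,24]
#8 0x4c→b19/s3 VC-HIT; vc=[35,27,24]
#9 0xc2→b48/s0 L1-HIT; vc=[35,27,24]
#10 0xf6→b61/s5 MISS; vc=[35,27,24]
#11 0x9b→b38/s6 MISS; vc=[35,27,24]
#12 0x4c→b19/s3 L1-HIT; vc=[35,27,24]

VC = [35, 27, 24]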